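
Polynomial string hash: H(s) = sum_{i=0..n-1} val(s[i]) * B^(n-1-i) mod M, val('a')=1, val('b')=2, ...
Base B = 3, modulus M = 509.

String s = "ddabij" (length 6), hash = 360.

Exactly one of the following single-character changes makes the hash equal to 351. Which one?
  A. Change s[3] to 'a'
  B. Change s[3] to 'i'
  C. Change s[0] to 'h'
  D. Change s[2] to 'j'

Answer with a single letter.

Option A: s[3]='b'->'a', delta=(1-2)*3^2 mod 509 = 500, hash=360+500 mod 509 = 351 <-- target
Option B: s[3]='b'->'i', delta=(9-2)*3^2 mod 509 = 63, hash=360+63 mod 509 = 423
Option C: s[0]='d'->'h', delta=(8-4)*3^5 mod 509 = 463, hash=360+463 mod 509 = 314
Option D: s[2]='a'->'j', delta=(10-1)*3^3 mod 509 = 243, hash=360+243 mod 509 = 94

Answer: A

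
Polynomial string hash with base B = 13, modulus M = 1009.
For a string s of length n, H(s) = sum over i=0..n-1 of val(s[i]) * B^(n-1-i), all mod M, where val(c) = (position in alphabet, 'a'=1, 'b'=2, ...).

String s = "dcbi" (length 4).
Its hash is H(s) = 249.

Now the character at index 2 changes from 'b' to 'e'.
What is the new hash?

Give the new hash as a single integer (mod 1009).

Answer: 288

Derivation:
val('b') = 2, val('e') = 5
Position k = 2, exponent = n-1-k = 1
B^1 mod M = 13^1 mod 1009 = 13
Delta = (5 - 2) * 13 mod 1009 = 39
New hash = (249 + 39) mod 1009 = 288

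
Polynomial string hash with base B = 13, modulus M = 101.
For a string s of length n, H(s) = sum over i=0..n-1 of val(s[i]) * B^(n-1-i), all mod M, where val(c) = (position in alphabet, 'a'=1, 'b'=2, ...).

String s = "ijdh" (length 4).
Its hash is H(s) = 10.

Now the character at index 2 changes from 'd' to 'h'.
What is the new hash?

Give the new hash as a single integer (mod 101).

val('d') = 4, val('h') = 8
Position k = 2, exponent = n-1-k = 1
B^1 mod M = 13^1 mod 101 = 13
Delta = (8 - 4) * 13 mod 101 = 52
New hash = (10 + 52) mod 101 = 62

Answer: 62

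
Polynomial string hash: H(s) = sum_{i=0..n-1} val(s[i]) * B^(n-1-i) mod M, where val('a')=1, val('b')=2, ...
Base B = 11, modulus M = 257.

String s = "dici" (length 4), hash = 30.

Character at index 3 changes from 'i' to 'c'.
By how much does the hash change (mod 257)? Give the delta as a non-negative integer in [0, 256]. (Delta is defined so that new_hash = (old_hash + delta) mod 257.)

Answer: 251

Derivation:
Delta formula: (val(new) - val(old)) * B^(n-1-k) mod M
  val('c') - val('i') = 3 - 9 = -6
  B^(n-1-k) = 11^0 mod 257 = 1
  Delta = -6 * 1 mod 257 = 251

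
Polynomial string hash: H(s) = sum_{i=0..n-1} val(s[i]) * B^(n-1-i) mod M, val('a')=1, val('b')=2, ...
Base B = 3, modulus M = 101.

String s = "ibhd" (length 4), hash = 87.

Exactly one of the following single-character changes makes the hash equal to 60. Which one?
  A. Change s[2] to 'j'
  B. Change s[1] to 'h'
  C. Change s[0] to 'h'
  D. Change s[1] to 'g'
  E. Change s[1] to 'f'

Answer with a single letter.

Option A: s[2]='h'->'j', delta=(10-8)*3^1 mod 101 = 6, hash=87+6 mod 101 = 93
Option B: s[1]='b'->'h', delta=(8-2)*3^2 mod 101 = 54, hash=87+54 mod 101 = 40
Option C: s[0]='i'->'h', delta=(8-9)*3^3 mod 101 = 74, hash=87+74 mod 101 = 60 <-- target
Option D: s[1]='b'->'g', delta=(7-2)*3^2 mod 101 = 45, hash=87+45 mod 101 = 31
Option E: s[1]='b'->'f', delta=(6-2)*3^2 mod 101 = 36, hash=87+36 mod 101 = 22

Answer: C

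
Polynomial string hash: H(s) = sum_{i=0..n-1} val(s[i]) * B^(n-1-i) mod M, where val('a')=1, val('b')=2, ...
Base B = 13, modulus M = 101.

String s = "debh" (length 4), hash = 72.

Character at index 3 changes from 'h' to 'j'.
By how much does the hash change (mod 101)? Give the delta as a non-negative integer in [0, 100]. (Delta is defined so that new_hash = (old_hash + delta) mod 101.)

Delta formula: (val(new) - val(old)) * B^(n-1-k) mod M
  val('j') - val('h') = 10 - 8 = 2
  B^(n-1-k) = 13^0 mod 101 = 1
  Delta = 2 * 1 mod 101 = 2

Answer: 2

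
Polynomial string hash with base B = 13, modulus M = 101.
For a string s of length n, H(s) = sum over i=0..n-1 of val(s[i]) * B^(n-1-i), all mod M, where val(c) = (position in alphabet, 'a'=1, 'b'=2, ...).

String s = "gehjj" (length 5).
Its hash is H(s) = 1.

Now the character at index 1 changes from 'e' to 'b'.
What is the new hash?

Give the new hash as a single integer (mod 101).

val('e') = 5, val('b') = 2
Position k = 1, exponent = n-1-k = 3
B^3 mod M = 13^3 mod 101 = 76
Delta = (2 - 5) * 76 mod 101 = 75
New hash = (1 + 75) mod 101 = 76

Answer: 76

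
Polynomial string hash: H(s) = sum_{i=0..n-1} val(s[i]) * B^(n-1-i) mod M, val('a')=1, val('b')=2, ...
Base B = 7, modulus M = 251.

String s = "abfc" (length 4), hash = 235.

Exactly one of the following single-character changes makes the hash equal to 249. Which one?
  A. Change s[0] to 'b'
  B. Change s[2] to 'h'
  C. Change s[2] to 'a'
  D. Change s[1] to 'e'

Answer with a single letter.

Option A: s[0]='a'->'b', delta=(2-1)*7^3 mod 251 = 92, hash=235+92 mod 251 = 76
Option B: s[2]='f'->'h', delta=(8-6)*7^1 mod 251 = 14, hash=235+14 mod 251 = 249 <-- target
Option C: s[2]='f'->'a', delta=(1-6)*7^1 mod 251 = 216, hash=235+216 mod 251 = 200
Option D: s[1]='b'->'e', delta=(5-2)*7^2 mod 251 = 147, hash=235+147 mod 251 = 131

Answer: B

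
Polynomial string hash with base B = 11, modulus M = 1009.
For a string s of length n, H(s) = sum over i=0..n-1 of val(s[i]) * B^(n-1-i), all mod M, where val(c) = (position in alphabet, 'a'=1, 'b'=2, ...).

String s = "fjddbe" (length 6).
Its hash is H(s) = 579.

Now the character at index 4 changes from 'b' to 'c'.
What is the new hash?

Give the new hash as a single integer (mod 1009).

Answer: 590

Derivation:
val('b') = 2, val('c') = 3
Position k = 4, exponent = n-1-k = 1
B^1 mod M = 11^1 mod 1009 = 11
Delta = (3 - 2) * 11 mod 1009 = 11
New hash = (579 + 11) mod 1009 = 590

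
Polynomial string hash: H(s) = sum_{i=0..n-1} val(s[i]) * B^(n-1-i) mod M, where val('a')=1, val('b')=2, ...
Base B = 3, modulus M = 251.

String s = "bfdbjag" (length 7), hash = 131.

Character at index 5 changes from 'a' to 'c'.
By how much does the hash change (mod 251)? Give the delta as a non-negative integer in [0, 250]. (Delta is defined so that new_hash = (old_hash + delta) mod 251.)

Delta formula: (val(new) - val(old)) * B^(n-1-k) mod M
  val('c') - val('a') = 3 - 1 = 2
  B^(n-1-k) = 3^1 mod 251 = 3
  Delta = 2 * 3 mod 251 = 6

Answer: 6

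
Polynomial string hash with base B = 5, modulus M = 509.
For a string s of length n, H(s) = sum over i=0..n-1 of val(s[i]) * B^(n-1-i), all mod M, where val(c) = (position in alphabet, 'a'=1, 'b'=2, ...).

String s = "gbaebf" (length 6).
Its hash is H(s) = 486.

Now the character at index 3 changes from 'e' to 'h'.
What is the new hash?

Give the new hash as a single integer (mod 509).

Answer: 52

Derivation:
val('e') = 5, val('h') = 8
Position k = 3, exponent = n-1-k = 2
B^2 mod M = 5^2 mod 509 = 25
Delta = (8 - 5) * 25 mod 509 = 75
New hash = (486 + 75) mod 509 = 52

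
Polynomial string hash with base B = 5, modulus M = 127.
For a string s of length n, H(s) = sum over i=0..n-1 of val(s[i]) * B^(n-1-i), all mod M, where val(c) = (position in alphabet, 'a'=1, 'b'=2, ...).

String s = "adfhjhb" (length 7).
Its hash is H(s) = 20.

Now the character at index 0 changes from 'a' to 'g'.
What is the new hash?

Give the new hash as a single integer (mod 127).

Answer: 44

Derivation:
val('a') = 1, val('g') = 7
Position k = 0, exponent = n-1-k = 6
B^6 mod M = 5^6 mod 127 = 4
Delta = (7 - 1) * 4 mod 127 = 24
New hash = (20 + 24) mod 127 = 44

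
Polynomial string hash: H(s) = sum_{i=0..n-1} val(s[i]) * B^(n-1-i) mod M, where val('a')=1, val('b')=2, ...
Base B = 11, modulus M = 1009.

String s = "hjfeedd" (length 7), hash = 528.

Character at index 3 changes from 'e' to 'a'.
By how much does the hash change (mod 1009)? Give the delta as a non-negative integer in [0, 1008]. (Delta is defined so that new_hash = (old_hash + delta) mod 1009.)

Delta formula: (val(new) - val(old)) * B^(n-1-k) mod M
  val('a') - val('e') = 1 - 5 = -4
  B^(n-1-k) = 11^3 mod 1009 = 322
  Delta = -4 * 322 mod 1009 = 730

Answer: 730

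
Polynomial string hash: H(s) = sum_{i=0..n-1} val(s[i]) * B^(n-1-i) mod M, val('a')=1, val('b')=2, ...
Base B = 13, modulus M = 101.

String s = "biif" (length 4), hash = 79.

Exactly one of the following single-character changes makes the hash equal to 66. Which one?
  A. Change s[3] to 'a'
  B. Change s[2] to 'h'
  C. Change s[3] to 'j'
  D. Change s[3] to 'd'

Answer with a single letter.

Answer: B

Derivation:
Option A: s[3]='f'->'a', delta=(1-6)*13^0 mod 101 = 96, hash=79+96 mod 101 = 74
Option B: s[2]='i'->'h', delta=(8-9)*13^1 mod 101 = 88, hash=79+88 mod 101 = 66 <-- target
Option C: s[3]='f'->'j', delta=(10-6)*13^0 mod 101 = 4, hash=79+4 mod 101 = 83
Option D: s[3]='f'->'d', delta=(4-6)*13^0 mod 101 = 99, hash=79+99 mod 101 = 77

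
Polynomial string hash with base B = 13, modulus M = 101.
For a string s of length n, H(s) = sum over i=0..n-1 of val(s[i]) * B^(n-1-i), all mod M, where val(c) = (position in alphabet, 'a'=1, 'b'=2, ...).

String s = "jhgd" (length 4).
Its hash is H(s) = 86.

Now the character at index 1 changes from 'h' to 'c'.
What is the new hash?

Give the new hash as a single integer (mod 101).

Answer: 49

Derivation:
val('h') = 8, val('c') = 3
Position k = 1, exponent = n-1-k = 2
B^2 mod M = 13^2 mod 101 = 68
Delta = (3 - 8) * 68 mod 101 = 64
New hash = (86 + 64) mod 101 = 49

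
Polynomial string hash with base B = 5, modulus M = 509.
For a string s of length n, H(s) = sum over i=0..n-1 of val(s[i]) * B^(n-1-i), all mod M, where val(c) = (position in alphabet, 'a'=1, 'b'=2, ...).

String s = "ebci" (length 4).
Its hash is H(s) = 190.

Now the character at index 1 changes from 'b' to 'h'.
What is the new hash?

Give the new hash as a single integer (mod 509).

Answer: 340

Derivation:
val('b') = 2, val('h') = 8
Position k = 1, exponent = n-1-k = 2
B^2 mod M = 5^2 mod 509 = 25
Delta = (8 - 2) * 25 mod 509 = 150
New hash = (190 + 150) mod 509 = 340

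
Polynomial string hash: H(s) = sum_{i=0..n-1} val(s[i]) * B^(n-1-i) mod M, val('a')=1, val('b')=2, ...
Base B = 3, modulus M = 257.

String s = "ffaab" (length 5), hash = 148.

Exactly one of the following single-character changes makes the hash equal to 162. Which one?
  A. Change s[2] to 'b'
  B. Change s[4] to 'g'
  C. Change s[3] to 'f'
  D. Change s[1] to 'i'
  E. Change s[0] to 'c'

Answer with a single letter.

Option A: s[2]='a'->'b', delta=(2-1)*3^2 mod 257 = 9, hash=148+9 mod 257 = 157
Option B: s[4]='b'->'g', delta=(7-2)*3^0 mod 257 = 5, hash=148+5 mod 257 = 153
Option C: s[3]='a'->'f', delta=(6-1)*3^1 mod 257 = 15, hash=148+15 mod 257 = 163
Option D: s[1]='f'->'i', delta=(9-6)*3^3 mod 257 = 81, hash=148+81 mod 257 = 229
Option E: s[0]='f'->'c', delta=(3-6)*3^4 mod 257 = 14, hash=148+14 mod 257 = 162 <-- target

Answer: E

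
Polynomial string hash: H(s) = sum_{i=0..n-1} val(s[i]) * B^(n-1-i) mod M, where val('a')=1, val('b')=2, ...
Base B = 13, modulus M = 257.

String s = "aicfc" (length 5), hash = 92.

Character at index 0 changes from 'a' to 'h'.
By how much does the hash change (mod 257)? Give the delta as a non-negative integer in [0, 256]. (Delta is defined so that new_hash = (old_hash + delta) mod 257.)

Answer: 238

Derivation:
Delta formula: (val(new) - val(old)) * B^(n-1-k) mod M
  val('h') - val('a') = 8 - 1 = 7
  B^(n-1-k) = 13^4 mod 257 = 34
  Delta = 7 * 34 mod 257 = 238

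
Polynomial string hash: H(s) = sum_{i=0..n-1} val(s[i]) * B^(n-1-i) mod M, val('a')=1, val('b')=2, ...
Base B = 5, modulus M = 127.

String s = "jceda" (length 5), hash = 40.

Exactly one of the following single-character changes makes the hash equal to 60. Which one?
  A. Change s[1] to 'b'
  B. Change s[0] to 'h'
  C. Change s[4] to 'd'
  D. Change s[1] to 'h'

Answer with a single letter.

Option A: s[1]='c'->'b', delta=(2-3)*5^3 mod 127 = 2, hash=40+2 mod 127 = 42
Option B: s[0]='j'->'h', delta=(8-10)*5^4 mod 127 = 20, hash=40+20 mod 127 = 60 <-- target
Option C: s[4]='a'->'d', delta=(4-1)*5^0 mod 127 = 3, hash=40+3 mod 127 = 43
Option D: s[1]='c'->'h', delta=(8-3)*5^3 mod 127 = 117, hash=40+117 mod 127 = 30

Answer: B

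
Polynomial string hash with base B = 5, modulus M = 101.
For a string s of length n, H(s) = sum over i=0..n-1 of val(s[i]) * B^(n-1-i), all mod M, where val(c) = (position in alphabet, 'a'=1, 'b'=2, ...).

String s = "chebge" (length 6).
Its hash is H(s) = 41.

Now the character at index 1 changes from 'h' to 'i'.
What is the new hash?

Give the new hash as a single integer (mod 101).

val('h') = 8, val('i') = 9
Position k = 1, exponent = n-1-k = 4
B^4 mod M = 5^4 mod 101 = 19
Delta = (9 - 8) * 19 mod 101 = 19
New hash = (41 + 19) mod 101 = 60

Answer: 60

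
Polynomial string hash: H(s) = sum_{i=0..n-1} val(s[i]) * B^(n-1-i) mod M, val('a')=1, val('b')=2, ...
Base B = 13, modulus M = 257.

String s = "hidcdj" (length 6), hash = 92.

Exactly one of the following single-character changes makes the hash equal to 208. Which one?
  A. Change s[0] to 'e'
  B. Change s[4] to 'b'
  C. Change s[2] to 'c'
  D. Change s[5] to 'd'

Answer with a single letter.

Option A: s[0]='h'->'e', delta=(5-8)*13^5 mod 257 = 216, hash=92+216 mod 257 = 51
Option B: s[4]='d'->'b', delta=(2-4)*13^1 mod 257 = 231, hash=92+231 mod 257 = 66
Option C: s[2]='d'->'c', delta=(3-4)*13^3 mod 257 = 116, hash=92+116 mod 257 = 208 <-- target
Option D: s[5]='j'->'d', delta=(4-10)*13^0 mod 257 = 251, hash=92+251 mod 257 = 86

Answer: C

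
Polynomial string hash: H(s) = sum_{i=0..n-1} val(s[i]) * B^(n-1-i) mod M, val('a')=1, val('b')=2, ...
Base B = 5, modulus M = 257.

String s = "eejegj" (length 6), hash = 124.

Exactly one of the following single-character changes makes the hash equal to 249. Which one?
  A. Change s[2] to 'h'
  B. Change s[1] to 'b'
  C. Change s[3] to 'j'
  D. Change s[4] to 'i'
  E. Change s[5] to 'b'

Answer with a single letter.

Answer: C

Derivation:
Option A: s[2]='j'->'h', delta=(8-10)*5^3 mod 257 = 7, hash=124+7 mod 257 = 131
Option B: s[1]='e'->'b', delta=(2-5)*5^4 mod 257 = 181, hash=124+181 mod 257 = 48
Option C: s[3]='e'->'j', delta=(10-5)*5^2 mod 257 = 125, hash=124+125 mod 257 = 249 <-- target
Option D: s[4]='g'->'i', delta=(9-7)*5^1 mod 257 = 10, hash=124+10 mod 257 = 134
Option E: s[5]='j'->'b', delta=(2-10)*5^0 mod 257 = 249, hash=124+249 mod 257 = 116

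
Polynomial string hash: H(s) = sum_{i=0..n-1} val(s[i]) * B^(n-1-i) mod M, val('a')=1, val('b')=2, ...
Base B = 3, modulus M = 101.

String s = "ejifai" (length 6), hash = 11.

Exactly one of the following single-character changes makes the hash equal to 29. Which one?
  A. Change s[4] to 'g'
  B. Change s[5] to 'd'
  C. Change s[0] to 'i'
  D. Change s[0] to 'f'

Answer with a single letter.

Answer: A

Derivation:
Option A: s[4]='a'->'g', delta=(7-1)*3^1 mod 101 = 18, hash=11+18 mod 101 = 29 <-- target
Option B: s[5]='i'->'d', delta=(4-9)*3^0 mod 101 = 96, hash=11+96 mod 101 = 6
Option C: s[0]='e'->'i', delta=(9-5)*3^5 mod 101 = 63, hash=11+63 mod 101 = 74
Option D: s[0]='e'->'f', delta=(6-5)*3^5 mod 101 = 41, hash=11+41 mod 101 = 52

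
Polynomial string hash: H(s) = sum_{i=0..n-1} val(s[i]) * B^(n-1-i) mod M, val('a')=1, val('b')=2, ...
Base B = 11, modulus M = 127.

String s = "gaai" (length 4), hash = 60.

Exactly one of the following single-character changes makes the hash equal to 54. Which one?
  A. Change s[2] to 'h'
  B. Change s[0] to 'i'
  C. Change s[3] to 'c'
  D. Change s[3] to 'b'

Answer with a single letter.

Answer: C

Derivation:
Option A: s[2]='a'->'h', delta=(8-1)*11^1 mod 127 = 77, hash=60+77 mod 127 = 10
Option B: s[0]='g'->'i', delta=(9-7)*11^3 mod 127 = 122, hash=60+122 mod 127 = 55
Option C: s[3]='i'->'c', delta=(3-9)*11^0 mod 127 = 121, hash=60+121 mod 127 = 54 <-- target
Option D: s[3]='i'->'b', delta=(2-9)*11^0 mod 127 = 120, hash=60+120 mod 127 = 53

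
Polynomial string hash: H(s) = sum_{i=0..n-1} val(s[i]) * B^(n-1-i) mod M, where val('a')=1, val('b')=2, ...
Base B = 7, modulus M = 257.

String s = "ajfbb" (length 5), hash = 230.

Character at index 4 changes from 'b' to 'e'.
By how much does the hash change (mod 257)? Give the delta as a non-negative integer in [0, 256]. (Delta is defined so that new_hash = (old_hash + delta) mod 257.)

Answer: 3

Derivation:
Delta formula: (val(new) - val(old)) * B^(n-1-k) mod M
  val('e') - val('b') = 5 - 2 = 3
  B^(n-1-k) = 7^0 mod 257 = 1
  Delta = 3 * 1 mod 257 = 3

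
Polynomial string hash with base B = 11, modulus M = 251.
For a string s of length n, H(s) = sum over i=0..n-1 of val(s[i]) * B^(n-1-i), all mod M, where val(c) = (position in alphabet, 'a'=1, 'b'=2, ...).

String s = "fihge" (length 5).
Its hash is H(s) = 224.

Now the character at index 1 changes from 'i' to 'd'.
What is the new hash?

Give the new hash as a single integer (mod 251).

val('i') = 9, val('d') = 4
Position k = 1, exponent = n-1-k = 3
B^3 mod M = 11^3 mod 251 = 76
Delta = (4 - 9) * 76 mod 251 = 122
New hash = (224 + 122) mod 251 = 95

Answer: 95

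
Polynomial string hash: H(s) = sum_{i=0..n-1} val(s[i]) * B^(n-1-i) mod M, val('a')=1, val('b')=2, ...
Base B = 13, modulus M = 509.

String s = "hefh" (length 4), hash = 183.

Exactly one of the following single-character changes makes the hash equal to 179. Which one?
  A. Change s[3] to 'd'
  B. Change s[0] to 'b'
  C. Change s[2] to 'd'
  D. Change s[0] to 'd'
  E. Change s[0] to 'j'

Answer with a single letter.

Option A: s[3]='h'->'d', delta=(4-8)*13^0 mod 509 = 505, hash=183+505 mod 509 = 179 <-- target
Option B: s[0]='h'->'b', delta=(2-8)*13^3 mod 509 = 52, hash=183+52 mod 509 = 235
Option C: s[2]='f'->'d', delta=(4-6)*13^1 mod 509 = 483, hash=183+483 mod 509 = 157
Option D: s[0]='h'->'d', delta=(4-8)*13^3 mod 509 = 374, hash=183+374 mod 509 = 48
Option E: s[0]='h'->'j', delta=(10-8)*13^3 mod 509 = 322, hash=183+322 mod 509 = 505

Answer: A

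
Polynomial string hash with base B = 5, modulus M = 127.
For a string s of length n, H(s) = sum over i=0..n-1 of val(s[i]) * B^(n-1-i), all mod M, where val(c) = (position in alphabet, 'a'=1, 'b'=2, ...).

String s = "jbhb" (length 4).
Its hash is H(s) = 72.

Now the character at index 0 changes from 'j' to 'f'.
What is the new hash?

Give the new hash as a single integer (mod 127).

Answer: 80

Derivation:
val('j') = 10, val('f') = 6
Position k = 0, exponent = n-1-k = 3
B^3 mod M = 5^3 mod 127 = 125
Delta = (6 - 10) * 125 mod 127 = 8
New hash = (72 + 8) mod 127 = 80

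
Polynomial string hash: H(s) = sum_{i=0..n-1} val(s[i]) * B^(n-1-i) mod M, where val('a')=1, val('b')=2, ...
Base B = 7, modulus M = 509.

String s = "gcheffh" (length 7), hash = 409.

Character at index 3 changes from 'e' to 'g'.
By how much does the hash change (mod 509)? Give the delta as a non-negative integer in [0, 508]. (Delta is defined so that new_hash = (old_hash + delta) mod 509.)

Answer: 177

Derivation:
Delta formula: (val(new) - val(old)) * B^(n-1-k) mod M
  val('g') - val('e') = 7 - 5 = 2
  B^(n-1-k) = 7^3 mod 509 = 343
  Delta = 2 * 343 mod 509 = 177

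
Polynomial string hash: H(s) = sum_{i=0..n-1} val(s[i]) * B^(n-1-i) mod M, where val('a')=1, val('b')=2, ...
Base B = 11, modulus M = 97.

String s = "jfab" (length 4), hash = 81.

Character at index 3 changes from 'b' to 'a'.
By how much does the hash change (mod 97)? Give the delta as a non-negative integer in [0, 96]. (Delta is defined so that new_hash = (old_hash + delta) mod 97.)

Answer: 96

Derivation:
Delta formula: (val(new) - val(old)) * B^(n-1-k) mod M
  val('a') - val('b') = 1 - 2 = -1
  B^(n-1-k) = 11^0 mod 97 = 1
  Delta = -1 * 1 mod 97 = 96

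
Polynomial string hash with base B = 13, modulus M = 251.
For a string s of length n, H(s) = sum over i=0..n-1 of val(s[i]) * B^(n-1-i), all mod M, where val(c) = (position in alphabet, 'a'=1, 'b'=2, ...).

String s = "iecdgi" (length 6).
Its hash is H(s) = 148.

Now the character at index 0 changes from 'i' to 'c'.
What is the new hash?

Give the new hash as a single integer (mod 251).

val('i') = 9, val('c') = 3
Position k = 0, exponent = n-1-k = 5
B^5 mod M = 13^5 mod 251 = 64
Delta = (3 - 9) * 64 mod 251 = 118
New hash = (148 + 118) mod 251 = 15

Answer: 15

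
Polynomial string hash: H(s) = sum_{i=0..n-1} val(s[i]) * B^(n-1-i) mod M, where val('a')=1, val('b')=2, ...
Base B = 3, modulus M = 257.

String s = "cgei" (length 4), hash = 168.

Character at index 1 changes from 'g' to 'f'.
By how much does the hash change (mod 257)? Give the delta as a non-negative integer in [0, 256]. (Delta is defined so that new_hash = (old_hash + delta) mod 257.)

Delta formula: (val(new) - val(old)) * B^(n-1-k) mod M
  val('f') - val('g') = 6 - 7 = -1
  B^(n-1-k) = 3^2 mod 257 = 9
  Delta = -1 * 9 mod 257 = 248

Answer: 248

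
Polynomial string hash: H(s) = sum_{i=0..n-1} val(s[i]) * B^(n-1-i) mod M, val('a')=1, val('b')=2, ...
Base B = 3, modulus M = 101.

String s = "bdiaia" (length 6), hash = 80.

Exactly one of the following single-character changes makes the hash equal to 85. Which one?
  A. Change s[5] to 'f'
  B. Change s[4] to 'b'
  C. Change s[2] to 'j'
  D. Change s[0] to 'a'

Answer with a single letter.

Option A: s[5]='a'->'f', delta=(6-1)*3^0 mod 101 = 5, hash=80+5 mod 101 = 85 <-- target
Option B: s[4]='i'->'b', delta=(2-9)*3^1 mod 101 = 80, hash=80+80 mod 101 = 59
Option C: s[2]='i'->'j', delta=(10-9)*3^3 mod 101 = 27, hash=80+27 mod 101 = 6
Option D: s[0]='b'->'a', delta=(1-2)*3^5 mod 101 = 60, hash=80+60 mod 101 = 39

Answer: A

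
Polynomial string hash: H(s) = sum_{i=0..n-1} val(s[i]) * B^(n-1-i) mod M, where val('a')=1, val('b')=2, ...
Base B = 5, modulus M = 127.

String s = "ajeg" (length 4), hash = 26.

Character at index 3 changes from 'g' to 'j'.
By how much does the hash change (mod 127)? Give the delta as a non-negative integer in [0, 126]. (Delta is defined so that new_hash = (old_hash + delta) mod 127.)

Delta formula: (val(new) - val(old)) * B^(n-1-k) mod M
  val('j') - val('g') = 10 - 7 = 3
  B^(n-1-k) = 5^0 mod 127 = 1
  Delta = 3 * 1 mod 127 = 3

Answer: 3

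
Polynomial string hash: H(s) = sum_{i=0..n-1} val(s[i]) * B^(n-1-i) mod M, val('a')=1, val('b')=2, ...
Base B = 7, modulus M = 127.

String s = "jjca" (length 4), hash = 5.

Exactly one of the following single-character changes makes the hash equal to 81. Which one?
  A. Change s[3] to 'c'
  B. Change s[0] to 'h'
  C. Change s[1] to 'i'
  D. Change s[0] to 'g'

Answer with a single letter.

Option A: s[3]='a'->'c', delta=(3-1)*7^0 mod 127 = 2, hash=5+2 mod 127 = 7
Option B: s[0]='j'->'h', delta=(8-10)*7^3 mod 127 = 76, hash=5+76 mod 127 = 81 <-- target
Option C: s[1]='j'->'i', delta=(9-10)*7^2 mod 127 = 78, hash=5+78 mod 127 = 83
Option D: s[0]='j'->'g', delta=(7-10)*7^3 mod 127 = 114, hash=5+114 mod 127 = 119

Answer: B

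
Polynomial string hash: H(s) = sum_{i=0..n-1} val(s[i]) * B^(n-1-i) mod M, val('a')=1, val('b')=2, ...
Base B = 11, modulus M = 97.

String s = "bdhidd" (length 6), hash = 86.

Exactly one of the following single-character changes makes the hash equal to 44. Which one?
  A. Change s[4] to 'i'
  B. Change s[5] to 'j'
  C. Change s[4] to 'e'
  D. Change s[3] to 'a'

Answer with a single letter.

Answer: A

Derivation:
Option A: s[4]='d'->'i', delta=(9-4)*11^1 mod 97 = 55, hash=86+55 mod 97 = 44 <-- target
Option B: s[5]='d'->'j', delta=(10-4)*11^0 mod 97 = 6, hash=86+6 mod 97 = 92
Option C: s[4]='d'->'e', delta=(5-4)*11^1 mod 97 = 11, hash=86+11 mod 97 = 0
Option D: s[3]='i'->'a', delta=(1-9)*11^2 mod 97 = 2, hash=86+2 mod 97 = 88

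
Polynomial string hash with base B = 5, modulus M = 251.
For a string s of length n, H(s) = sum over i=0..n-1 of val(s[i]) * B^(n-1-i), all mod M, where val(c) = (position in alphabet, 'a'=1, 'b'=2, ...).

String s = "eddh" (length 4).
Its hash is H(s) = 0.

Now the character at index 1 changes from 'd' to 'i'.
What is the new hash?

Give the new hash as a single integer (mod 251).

Answer: 125

Derivation:
val('d') = 4, val('i') = 9
Position k = 1, exponent = n-1-k = 2
B^2 mod M = 5^2 mod 251 = 25
Delta = (9 - 4) * 25 mod 251 = 125
New hash = (0 + 125) mod 251 = 125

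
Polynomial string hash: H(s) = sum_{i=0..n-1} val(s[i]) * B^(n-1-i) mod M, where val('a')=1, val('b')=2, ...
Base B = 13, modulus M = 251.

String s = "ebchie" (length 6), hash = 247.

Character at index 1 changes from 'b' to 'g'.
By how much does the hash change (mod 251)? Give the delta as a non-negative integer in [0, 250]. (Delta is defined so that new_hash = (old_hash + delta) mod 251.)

Delta formula: (val(new) - val(old)) * B^(n-1-k) mod M
  val('g') - val('b') = 7 - 2 = 5
  B^(n-1-k) = 13^4 mod 251 = 198
  Delta = 5 * 198 mod 251 = 237

Answer: 237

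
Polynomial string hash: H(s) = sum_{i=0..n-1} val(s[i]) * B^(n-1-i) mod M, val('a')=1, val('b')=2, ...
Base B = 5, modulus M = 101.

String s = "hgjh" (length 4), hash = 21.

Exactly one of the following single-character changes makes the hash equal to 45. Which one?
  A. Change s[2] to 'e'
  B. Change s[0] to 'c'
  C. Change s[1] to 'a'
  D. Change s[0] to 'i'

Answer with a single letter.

Option A: s[2]='j'->'e', delta=(5-10)*5^1 mod 101 = 76, hash=21+76 mod 101 = 97
Option B: s[0]='h'->'c', delta=(3-8)*5^3 mod 101 = 82, hash=21+82 mod 101 = 2
Option C: s[1]='g'->'a', delta=(1-7)*5^2 mod 101 = 52, hash=21+52 mod 101 = 73
Option D: s[0]='h'->'i', delta=(9-8)*5^3 mod 101 = 24, hash=21+24 mod 101 = 45 <-- target

Answer: D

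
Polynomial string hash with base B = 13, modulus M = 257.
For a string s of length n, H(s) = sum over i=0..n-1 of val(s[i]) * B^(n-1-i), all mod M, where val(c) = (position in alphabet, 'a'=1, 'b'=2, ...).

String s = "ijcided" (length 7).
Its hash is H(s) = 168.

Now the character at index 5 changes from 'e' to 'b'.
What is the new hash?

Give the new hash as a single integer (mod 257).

Answer: 129

Derivation:
val('e') = 5, val('b') = 2
Position k = 5, exponent = n-1-k = 1
B^1 mod M = 13^1 mod 257 = 13
Delta = (2 - 5) * 13 mod 257 = 218
New hash = (168 + 218) mod 257 = 129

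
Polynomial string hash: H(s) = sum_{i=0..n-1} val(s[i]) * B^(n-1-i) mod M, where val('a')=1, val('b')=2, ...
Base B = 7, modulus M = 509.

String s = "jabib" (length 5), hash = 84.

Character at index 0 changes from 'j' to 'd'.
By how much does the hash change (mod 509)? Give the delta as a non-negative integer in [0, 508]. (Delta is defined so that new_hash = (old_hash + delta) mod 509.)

Answer: 355

Derivation:
Delta formula: (val(new) - val(old)) * B^(n-1-k) mod M
  val('d') - val('j') = 4 - 10 = -6
  B^(n-1-k) = 7^4 mod 509 = 365
  Delta = -6 * 365 mod 509 = 355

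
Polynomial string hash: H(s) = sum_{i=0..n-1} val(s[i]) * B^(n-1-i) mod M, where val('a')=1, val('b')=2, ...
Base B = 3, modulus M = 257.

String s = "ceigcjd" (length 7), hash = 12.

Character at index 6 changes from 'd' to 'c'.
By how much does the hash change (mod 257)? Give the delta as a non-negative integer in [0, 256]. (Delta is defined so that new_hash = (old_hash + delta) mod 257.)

Delta formula: (val(new) - val(old)) * B^(n-1-k) mod M
  val('c') - val('d') = 3 - 4 = -1
  B^(n-1-k) = 3^0 mod 257 = 1
  Delta = -1 * 1 mod 257 = 256

Answer: 256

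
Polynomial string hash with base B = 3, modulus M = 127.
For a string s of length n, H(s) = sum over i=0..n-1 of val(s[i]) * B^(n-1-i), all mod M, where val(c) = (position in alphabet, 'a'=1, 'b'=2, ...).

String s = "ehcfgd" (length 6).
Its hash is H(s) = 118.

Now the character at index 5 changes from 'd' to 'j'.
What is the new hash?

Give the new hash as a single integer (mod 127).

Answer: 124

Derivation:
val('d') = 4, val('j') = 10
Position k = 5, exponent = n-1-k = 0
B^0 mod M = 3^0 mod 127 = 1
Delta = (10 - 4) * 1 mod 127 = 6
New hash = (118 + 6) mod 127 = 124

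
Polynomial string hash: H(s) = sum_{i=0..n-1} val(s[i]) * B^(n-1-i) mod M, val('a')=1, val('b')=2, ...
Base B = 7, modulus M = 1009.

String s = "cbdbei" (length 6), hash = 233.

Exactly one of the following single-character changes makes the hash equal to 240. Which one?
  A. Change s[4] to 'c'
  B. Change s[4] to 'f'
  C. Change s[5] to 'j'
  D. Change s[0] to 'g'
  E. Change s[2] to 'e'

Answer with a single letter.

Answer: B

Derivation:
Option A: s[4]='e'->'c', delta=(3-5)*7^1 mod 1009 = 995, hash=233+995 mod 1009 = 219
Option B: s[4]='e'->'f', delta=(6-5)*7^1 mod 1009 = 7, hash=233+7 mod 1009 = 240 <-- target
Option C: s[5]='i'->'j', delta=(10-9)*7^0 mod 1009 = 1, hash=233+1 mod 1009 = 234
Option D: s[0]='c'->'g', delta=(7-3)*7^5 mod 1009 = 634, hash=233+634 mod 1009 = 867
Option E: s[2]='d'->'e', delta=(5-4)*7^3 mod 1009 = 343, hash=233+343 mod 1009 = 576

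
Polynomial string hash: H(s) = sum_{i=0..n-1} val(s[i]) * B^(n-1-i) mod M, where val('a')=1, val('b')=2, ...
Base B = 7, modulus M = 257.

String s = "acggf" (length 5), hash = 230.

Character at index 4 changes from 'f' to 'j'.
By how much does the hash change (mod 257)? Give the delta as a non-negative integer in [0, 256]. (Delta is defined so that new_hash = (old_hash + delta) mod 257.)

Delta formula: (val(new) - val(old)) * B^(n-1-k) mod M
  val('j') - val('f') = 10 - 6 = 4
  B^(n-1-k) = 7^0 mod 257 = 1
  Delta = 4 * 1 mod 257 = 4

Answer: 4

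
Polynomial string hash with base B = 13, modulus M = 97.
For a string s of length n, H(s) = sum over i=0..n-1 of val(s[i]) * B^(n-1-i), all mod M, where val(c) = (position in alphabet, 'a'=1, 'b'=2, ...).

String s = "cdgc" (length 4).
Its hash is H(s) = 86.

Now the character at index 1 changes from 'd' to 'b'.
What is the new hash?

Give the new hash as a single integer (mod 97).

Answer: 39

Derivation:
val('d') = 4, val('b') = 2
Position k = 1, exponent = n-1-k = 2
B^2 mod M = 13^2 mod 97 = 72
Delta = (2 - 4) * 72 mod 97 = 50
New hash = (86 + 50) mod 97 = 39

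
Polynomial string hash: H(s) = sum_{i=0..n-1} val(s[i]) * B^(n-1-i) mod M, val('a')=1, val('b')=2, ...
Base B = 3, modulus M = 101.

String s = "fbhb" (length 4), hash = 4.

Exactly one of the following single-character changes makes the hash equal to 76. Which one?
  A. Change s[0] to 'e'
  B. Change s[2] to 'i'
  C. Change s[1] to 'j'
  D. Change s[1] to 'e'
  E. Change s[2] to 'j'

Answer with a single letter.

Option A: s[0]='f'->'e', delta=(5-6)*3^3 mod 101 = 74, hash=4+74 mod 101 = 78
Option B: s[2]='h'->'i', delta=(9-8)*3^1 mod 101 = 3, hash=4+3 mod 101 = 7
Option C: s[1]='b'->'j', delta=(10-2)*3^2 mod 101 = 72, hash=4+72 mod 101 = 76 <-- target
Option D: s[1]='b'->'e', delta=(5-2)*3^2 mod 101 = 27, hash=4+27 mod 101 = 31
Option E: s[2]='h'->'j', delta=(10-8)*3^1 mod 101 = 6, hash=4+6 mod 101 = 10

Answer: C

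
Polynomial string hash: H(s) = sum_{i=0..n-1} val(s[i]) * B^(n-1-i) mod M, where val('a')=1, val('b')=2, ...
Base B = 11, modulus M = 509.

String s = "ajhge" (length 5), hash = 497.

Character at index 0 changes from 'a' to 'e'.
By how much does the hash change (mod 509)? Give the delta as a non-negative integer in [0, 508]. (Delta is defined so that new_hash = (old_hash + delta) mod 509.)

Delta formula: (val(new) - val(old)) * B^(n-1-k) mod M
  val('e') - val('a') = 5 - 1 = 4
  B^(n-1-k) = 11^4 mod 509 = 389
  Delta = 4 * 389 mod 509 = 29

Answer: 29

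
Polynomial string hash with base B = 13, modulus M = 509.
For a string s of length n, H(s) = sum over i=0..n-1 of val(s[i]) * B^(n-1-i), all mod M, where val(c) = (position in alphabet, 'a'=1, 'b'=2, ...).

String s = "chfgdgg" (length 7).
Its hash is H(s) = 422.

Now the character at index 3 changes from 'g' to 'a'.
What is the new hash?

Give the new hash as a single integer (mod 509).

val('g') = 7, val('a') = 1
Position k = 3, exponent = n-1-k = 3
B^3 mod M = 13^3 mod 509 = 161
Delta = (1 - 7) * 161 mod 509 = 52
New hash = (422 + 52) mod 509 = 474

Answer: 474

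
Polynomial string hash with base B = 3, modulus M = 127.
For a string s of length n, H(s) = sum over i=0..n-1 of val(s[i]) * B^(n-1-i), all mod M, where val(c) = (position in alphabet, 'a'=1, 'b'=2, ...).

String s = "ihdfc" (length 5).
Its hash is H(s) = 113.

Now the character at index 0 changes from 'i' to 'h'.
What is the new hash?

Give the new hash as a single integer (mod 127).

Answer: 32

Derivation:
val('i') = 9, val('h') = 8
Position k = 0, exponent = n-1-k = 4
B^4 mod M = 3^4 mod 127 = 81
Delta = (8 - 9) * 81 mod 127 = 46
New hash = (113 + 46) mod 127 = 32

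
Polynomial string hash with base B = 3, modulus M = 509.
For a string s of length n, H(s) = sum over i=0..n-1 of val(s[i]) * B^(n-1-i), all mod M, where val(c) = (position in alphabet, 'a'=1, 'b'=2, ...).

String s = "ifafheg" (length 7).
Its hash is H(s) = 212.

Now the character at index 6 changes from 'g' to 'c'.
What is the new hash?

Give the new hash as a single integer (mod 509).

val('g') = 7, val('c') = 3
Position k = 6, exponent = n-1-k = 0
B^0 mod M = 3^0 mod 509 = 1
Delta = (3 - 7) * 1 mod 509 = 505
New hash = (212 + 505) mod 509 = 208

Answer: 208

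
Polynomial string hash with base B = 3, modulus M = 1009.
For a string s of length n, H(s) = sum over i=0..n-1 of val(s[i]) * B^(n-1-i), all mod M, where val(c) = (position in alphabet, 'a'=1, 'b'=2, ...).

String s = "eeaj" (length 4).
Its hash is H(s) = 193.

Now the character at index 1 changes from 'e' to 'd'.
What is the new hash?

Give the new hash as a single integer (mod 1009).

val('e') = 5, val('d') = 4
Position k = 1, exponent = n-1-k = 2
B^2 mod M = 3^2 mod 1009 = 9
Delta = (4 - 5) * 9 mod 1009 = 1000
New hash = (193 + 1000) mod 1009 = 184

Answer: 184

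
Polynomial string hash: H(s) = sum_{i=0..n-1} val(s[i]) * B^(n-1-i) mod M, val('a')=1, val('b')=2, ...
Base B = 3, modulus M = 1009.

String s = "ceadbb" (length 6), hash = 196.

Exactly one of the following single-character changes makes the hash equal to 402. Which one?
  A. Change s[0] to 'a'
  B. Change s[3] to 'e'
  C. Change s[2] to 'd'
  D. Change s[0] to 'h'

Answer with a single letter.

Option A: s[0]='c'->'a', delta=(1-3)*3^5 mod 1009 = 523, hash=196+523 mod 1009 = 719
Option B: s[3]='d'->'e', delta=(5-4)*3^2 mod 1009 = 9, hash=196+9 mod 1009 = 205
Option C: s[2]='a'->'d', delta=(4-1)*3^3 mod 1009 = 81, hash=196+81 mod 1009 = 277
Option D: s[0]='c'->'h', delta=(8-3)*3^5 mod 1009 = 206, hash=196+206 mod 1009 = 402 <-- target

Answer: D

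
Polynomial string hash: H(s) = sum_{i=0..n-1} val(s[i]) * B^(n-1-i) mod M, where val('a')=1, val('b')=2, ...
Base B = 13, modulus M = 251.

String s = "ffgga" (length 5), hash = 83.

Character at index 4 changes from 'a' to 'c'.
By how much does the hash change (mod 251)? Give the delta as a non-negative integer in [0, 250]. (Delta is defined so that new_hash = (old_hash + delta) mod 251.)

Answer: 2

Derivation:
Delta formula: (val(new) - val(old)) * B^(n-1-k) mod M
  val('c') - val('a') = 3 - 1 = 2
  B^(n-1-k) = 13^0 mod 251 = 1
  Delta = 2 * 1 mod 251 = 2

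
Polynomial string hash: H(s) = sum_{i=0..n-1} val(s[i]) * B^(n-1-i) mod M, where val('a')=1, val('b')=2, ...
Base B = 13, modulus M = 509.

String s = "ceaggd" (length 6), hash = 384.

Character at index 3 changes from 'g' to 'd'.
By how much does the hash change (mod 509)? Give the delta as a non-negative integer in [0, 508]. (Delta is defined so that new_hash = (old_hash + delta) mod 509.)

Answer: 2

Derivation:
Delta formula: (val(new) - val(old)) * B^(n-1-k) mod M
  val('d') - val('g') = 4 - 7 = -3
  B^(n-1-k) = 13^2 mod 509 = 169
  Delta = -3 * 169 mod 509 = 2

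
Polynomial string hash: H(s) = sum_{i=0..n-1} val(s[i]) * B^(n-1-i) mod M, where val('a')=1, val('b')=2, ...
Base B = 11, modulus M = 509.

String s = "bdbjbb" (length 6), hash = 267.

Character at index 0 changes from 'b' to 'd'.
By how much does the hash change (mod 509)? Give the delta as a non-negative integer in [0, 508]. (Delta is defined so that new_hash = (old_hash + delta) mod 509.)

Answer: 414

Derivation:
Delta formula: (val(new) - val(old)) * B^(n-1-k) mod M
  val('d') - val('b') = 4 - 2 = 2
  B^(n-1-k) = 11^5 mod 509 = 207
  Delta = 2 * 207 mod 509 = 414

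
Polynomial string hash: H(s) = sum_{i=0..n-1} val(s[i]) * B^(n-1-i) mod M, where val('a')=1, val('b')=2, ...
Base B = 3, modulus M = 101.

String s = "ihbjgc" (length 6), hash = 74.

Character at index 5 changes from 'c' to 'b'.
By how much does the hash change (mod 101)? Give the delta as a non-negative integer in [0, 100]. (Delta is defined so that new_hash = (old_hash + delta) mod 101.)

Delta formula: (val(new) - val(old)) * B^(n-1-k) mod M
  val('b') - val('c') = 2 - 3 = -1
  B^(n-1-k) = 3^0 mod 101 = 1
  Delta = -1 * 1 mod 101 = 100

Answer: 100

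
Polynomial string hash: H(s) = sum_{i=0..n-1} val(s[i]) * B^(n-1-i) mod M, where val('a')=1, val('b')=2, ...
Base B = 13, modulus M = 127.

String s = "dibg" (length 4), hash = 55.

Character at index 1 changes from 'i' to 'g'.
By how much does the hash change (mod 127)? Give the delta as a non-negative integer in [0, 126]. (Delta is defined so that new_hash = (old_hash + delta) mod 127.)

Delta formula: (val(new) - val(old)) * B^(n-1-k) mod M
  val('g') - val('i') = 7 - 9 = -2
  B^(n-1-k) = 13^2 mod 127 = 42
  Delta = -2 * 42 mod 127 = 43

Answer: 43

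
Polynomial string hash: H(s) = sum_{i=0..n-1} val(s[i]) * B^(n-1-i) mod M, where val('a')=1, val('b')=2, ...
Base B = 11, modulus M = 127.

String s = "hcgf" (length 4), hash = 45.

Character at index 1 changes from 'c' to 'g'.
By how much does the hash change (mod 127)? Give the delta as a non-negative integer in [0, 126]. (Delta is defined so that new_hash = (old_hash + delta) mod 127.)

Delta formula: (val(new) - val(old)) * B^(n-1-k) mod M
  val('g') - val('c') = 7 - 3 = 4
  B^(n-1-k) = 11^2 mod 127 = 121
  Delta = 4 * 121 mod 127 = 103

Answer: 103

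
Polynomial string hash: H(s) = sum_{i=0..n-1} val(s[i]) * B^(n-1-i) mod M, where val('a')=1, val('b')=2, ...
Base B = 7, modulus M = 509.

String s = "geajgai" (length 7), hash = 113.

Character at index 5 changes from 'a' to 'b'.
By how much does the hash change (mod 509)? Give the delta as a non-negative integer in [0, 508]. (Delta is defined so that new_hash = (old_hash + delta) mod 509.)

Answer: 7

Derivation:
Delta formula: (val(new) - val(old)) * B^(n-1-k) mod M
  val('b') - val('a') = 2 - 1 = 1
  B^(n-1-k) = 7^1 mod 509 = 7
  Delta = 1 * 7 mod 509 = 7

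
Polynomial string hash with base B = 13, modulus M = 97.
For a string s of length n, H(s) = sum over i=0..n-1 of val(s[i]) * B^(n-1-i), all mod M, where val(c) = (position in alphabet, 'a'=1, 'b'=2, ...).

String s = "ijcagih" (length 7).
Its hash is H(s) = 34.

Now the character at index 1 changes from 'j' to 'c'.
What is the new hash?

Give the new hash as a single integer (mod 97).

Answer: 1

Derivation:
val('j') = 10, val('c') = 3
Position k = 1, exponent = n-1-k = 5
B^5 mod M = 13^5 mod 97 = 74
Delta = (3 - 10) * 74 mod 97 = 64
New hash = (34 + 64) mod 97 = 1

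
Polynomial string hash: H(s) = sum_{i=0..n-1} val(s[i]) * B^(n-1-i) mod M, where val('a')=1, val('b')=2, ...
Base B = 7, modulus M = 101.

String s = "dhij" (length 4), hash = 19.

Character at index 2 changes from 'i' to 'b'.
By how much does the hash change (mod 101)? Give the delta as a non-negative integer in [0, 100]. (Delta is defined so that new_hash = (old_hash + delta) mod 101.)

Delta formula: (val(new) - val(old)) * B^(n-1-k) mod M
  val('b') - val('i') = 2 - 9 = -7
  B^(n-1-k) = 7^1 mod 101 = 7
  Delta = -7 * 7 mod 101 = 52

Answer: 52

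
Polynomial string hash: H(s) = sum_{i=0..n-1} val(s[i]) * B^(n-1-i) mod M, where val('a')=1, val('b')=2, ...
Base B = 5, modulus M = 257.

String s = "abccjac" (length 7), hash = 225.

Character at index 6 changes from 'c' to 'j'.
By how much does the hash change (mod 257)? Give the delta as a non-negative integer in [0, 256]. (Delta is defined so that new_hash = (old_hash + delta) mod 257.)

Delta formula: (val(new) - val(old)) * B^(n-1-k) mod M
  val('j') - val('c') = 10 - 3 = 7
  B^(n-1-k) = 5^0 mod 257 = 1
  Delta = 7 * 1 mod 257 = 7

Answer: 7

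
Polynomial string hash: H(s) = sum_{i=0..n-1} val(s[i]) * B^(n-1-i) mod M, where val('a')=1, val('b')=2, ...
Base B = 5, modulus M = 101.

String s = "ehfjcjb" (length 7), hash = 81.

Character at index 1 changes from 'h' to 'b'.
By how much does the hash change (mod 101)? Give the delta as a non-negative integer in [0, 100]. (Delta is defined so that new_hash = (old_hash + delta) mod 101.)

Delta formula: (val(new) - val(old)) * B^(n-1-k) mod M
  val('b') - val('h') = 2 - 8 = -6
  B^(n-1-k) = 5^5 mod 101 = 95
  Delta = -6 * 95 mod 101 = 36

Answer: 36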